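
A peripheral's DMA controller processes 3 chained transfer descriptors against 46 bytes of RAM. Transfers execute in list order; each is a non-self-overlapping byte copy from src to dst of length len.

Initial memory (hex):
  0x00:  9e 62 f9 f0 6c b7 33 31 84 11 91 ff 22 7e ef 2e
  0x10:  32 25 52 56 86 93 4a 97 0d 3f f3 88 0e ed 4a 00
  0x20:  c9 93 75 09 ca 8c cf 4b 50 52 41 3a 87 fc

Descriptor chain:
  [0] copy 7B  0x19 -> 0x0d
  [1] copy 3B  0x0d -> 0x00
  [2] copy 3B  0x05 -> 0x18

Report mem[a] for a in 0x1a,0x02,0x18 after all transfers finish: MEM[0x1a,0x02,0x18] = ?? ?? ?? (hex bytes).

MEM[0x1a,0x02,0x18] = 31 88 b7

D0: mem[0x0d..0x13] <- [3f f3 88 0e ed 4a 00]
D1: mem[0x00..0x02] <- [3f f3 88]
D2: mem[0x18..0x1a] <- [b7 33 31]
query mem[0x1a]=0x31, mem[0x02]=0x88, mem[0x18]=0xb7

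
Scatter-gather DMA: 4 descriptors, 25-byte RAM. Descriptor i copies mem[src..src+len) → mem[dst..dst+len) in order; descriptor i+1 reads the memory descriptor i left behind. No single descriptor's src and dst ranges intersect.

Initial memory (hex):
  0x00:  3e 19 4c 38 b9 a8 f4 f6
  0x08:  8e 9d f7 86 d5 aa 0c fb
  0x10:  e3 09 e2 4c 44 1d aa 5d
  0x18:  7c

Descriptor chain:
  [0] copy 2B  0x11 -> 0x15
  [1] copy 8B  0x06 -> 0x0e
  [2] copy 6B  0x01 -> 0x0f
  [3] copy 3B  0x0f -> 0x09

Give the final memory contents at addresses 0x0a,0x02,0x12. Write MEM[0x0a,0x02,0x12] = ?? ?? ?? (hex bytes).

[0] 0x11->0x15 len=2 : 09 e2
[1] 0x06->0x0e len=8 : f4 f6 8e 9d f7 86 d5 aa
[2] 0x01->0x0f len=6 : 19 4c 38 b9 a8 f4
[3] 0x0f->0x09 len=3 : 19 4c 38
query mem[0x0a]=0x4c, mem[0x02]=0x4c, mem[0x12]=0xb9

MEM[0x0a,0x02,0x12] = 4c 4c b9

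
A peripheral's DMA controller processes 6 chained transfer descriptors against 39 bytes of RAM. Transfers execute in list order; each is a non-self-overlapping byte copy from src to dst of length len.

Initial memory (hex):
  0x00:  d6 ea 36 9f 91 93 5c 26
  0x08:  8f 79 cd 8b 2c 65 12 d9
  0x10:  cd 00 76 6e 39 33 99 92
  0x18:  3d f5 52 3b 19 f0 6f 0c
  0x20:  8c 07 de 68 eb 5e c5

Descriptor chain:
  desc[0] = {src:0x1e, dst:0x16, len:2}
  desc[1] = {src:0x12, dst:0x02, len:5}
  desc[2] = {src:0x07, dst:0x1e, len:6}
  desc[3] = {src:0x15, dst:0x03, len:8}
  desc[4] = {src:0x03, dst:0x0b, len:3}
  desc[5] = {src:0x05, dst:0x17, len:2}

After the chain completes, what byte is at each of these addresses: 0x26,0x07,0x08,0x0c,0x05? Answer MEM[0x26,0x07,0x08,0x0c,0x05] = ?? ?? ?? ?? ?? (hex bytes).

[0] 0x1e->0x16 len=2 : 6f 0c
[1] 0x12->0x02 len=5 : 76 6e 39 33 6f
[2] 0x07->0x1e len=6 : 26 8f 79 cd 8b 2c
[3] 0x15->0x03 len=8 : 33 6f 0c 3d f5 52 3b 19
[4] 0x03->0x0b len=3 : 33 6f 0c
[5] 0x05->0x17 len=2 : 0c 3d
query mem[0x26]=0xc5, mem[0x07]=0xf5, mem[0x08]=0x52, mem[0x0c]=0x6f, mem[0x05]=0x0c

MEM[0x26,0x07,0x08,0x0c,0x05] = c5 f5 52 6f 0c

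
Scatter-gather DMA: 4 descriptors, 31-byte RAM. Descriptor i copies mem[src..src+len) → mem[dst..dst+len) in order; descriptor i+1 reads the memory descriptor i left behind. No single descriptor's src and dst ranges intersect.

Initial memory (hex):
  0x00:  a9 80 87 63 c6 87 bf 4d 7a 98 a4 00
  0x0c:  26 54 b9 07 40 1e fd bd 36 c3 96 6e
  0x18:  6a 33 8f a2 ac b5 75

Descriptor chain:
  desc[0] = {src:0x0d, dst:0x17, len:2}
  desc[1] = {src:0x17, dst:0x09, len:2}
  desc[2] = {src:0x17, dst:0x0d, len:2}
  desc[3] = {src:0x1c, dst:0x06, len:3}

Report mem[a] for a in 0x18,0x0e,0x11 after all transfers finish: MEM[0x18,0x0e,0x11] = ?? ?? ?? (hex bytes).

D0: mem[0x17..0x18] <- [54 b9]
D1: mem[0x09..0x0a] <- [54 b9]
D2: mem[0x0d..0x0e] <- [54 b9]
D3: mem[0x06..0x08] <- [ac b5 75]
query mem[0x18]=0xb9, mem[0x0e]=0xb9, mem[0x11]=0x1e

MEM[0x18,0x0e,0x11] = b9 b9 1e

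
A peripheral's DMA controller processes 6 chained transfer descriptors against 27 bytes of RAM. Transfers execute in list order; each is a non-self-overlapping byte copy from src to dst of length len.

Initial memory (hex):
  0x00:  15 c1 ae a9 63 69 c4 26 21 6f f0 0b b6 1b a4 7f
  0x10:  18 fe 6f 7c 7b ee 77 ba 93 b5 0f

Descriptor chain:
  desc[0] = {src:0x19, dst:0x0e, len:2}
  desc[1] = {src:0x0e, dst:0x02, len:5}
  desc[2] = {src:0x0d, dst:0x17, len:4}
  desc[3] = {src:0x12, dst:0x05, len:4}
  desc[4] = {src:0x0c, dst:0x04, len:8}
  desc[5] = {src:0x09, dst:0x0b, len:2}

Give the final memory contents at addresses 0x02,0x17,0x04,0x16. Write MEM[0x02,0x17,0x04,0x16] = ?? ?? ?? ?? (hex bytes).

MEM[0x02,0x17,0x04,0x16] = b5 1b b6 77

#0 dst[0x0e+2] := {0xb5,0x0f}
#1 dst[0x02+5] := {0xb5,0x0f,0x18,0xfe,0x6f}
#2 dst[0x17+4] := {0x1b,0xb5,0x0f,0x18}
#3 dst[0x05+4] := {0x6f,0x7c,0x7b,0xee}
#4 dst[0x04+8] := {0xb6,0x1b,0xb5,0x0f,0x18,0xfe,0x6f,0x7c}
#5 dst[0x0b+2] := {0xfe,0x6f}
query mem[0x02]=0xb5, mem[0x17]=0x1b, mem[0x04]=0xb6, mem[0x16]=0x77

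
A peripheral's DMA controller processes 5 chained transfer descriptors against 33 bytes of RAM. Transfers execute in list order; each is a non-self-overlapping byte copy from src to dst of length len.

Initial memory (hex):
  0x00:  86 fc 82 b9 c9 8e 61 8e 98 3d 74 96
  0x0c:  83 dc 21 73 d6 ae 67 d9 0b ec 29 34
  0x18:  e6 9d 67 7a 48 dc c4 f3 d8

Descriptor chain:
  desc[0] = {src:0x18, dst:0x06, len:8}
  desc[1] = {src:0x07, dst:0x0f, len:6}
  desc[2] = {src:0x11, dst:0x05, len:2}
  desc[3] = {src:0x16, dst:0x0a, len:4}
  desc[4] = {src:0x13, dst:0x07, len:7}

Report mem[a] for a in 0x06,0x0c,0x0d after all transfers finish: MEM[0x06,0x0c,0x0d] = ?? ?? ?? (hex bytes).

MEM[0x06,0x0c,0x0d] = 48 e6 9d

#0 dst[0x06+8] := {0xe6,0x9d,0x67,0x7a,0x48,0xdc,0xc4,0xf3}
#1 dst[0x0f+6] := {0x9d,0x67,0x7a,0x48,0xdc,0xc4}
#2 dst[0x05+2] := {0x7a,0x48}
#3 dst[0x0a+4] := {0x29,0x34,0xe6,0x9d}
#4 dst[0x07+7] := {0xdc,0xc4,0xec,0x29,0x34,0xe6,0x9d}
query mem[0x06]=0x48, mem[0x0c]=0xe6, mem[0x0d]=0x9d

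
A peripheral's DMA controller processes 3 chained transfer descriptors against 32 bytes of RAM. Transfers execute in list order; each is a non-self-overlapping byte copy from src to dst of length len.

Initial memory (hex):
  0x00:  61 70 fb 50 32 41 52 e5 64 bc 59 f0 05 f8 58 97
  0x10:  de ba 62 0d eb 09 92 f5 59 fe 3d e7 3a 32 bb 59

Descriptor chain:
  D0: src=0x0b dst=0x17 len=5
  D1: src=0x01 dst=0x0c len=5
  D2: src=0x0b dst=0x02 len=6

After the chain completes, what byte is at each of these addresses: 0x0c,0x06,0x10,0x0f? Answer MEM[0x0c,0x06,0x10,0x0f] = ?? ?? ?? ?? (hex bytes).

  after D0: wrote 5B at 0x17 = f005f85897
  after D1: wrote 5B at 0x0c = 70fb503241
  after D2: wrote 6B at 0x02 = f070fb503241
query mem[0x0c]=0x70, mem[0x06]=0x32, mem[0x10]=0x41, mem[0x0f]=0x32

MEM[0x0c,0x06,0x10,0x0f] = 70 32 41 32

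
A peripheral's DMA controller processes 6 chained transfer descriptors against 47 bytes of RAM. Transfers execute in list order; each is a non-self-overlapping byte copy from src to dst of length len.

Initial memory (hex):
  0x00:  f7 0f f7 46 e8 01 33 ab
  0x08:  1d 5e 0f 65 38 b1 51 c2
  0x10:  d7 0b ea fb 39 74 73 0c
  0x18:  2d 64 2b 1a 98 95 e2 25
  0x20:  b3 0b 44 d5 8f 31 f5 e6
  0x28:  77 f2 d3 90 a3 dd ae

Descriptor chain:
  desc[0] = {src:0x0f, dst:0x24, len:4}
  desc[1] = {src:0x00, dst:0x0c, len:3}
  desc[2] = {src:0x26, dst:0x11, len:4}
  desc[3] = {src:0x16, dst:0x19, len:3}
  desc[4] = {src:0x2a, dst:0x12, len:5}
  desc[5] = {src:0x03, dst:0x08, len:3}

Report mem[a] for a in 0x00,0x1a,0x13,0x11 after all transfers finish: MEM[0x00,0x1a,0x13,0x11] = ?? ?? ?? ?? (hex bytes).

[0] 0x0f->0x24 len=4 : c2 d7 0b ea
[1] 0x00->0x0c len=3 : f7 0f f7
[2] 0x26->0x11 len=4 : 0b ea 77 f2
[3] 0x16->0x19 len=3 : 73 0c 2d
[4] 0x2a->0x12 len=5 : d3 90 a3 dd ae
[5] 0x03->0x08 len=3 : 46 e8 01
query mem[0x00]=0xf7, mem[0x1a]=0x0c, mem[0x13]=0x90, mem[0x11]=0x0b

MEM[0x00,0x1a,0x13,0x11] = f7 0c 90 0b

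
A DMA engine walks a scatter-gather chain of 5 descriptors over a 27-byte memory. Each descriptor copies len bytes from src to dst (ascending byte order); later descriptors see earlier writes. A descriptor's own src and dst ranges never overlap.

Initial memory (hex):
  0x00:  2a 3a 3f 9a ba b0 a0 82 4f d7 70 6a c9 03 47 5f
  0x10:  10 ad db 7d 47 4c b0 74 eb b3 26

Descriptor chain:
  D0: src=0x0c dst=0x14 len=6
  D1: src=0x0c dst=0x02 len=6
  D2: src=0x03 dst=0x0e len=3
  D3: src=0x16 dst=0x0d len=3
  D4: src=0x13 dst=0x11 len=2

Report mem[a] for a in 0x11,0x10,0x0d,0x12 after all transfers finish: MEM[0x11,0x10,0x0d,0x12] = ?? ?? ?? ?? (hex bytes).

  after D0: wrote 6B at 0x14 = c903475f10ad
  after D1: wrote 6B at 0x02 = c903475f10ad
  after D2: wrote 3B at 0x0e = 03475f
  after D3: wrote 3B at 0x0d = 475f10
  after D4: wrote 2B at 0x11 = 7dc9
query mem[0x11]=0x7d, mem[0x10]=0x5f, mem[0x0d]=0x47, mem[0x12]=0xc9

MEM[0x11,0x10,0x0d,0x12] = 7d 5f 47 c9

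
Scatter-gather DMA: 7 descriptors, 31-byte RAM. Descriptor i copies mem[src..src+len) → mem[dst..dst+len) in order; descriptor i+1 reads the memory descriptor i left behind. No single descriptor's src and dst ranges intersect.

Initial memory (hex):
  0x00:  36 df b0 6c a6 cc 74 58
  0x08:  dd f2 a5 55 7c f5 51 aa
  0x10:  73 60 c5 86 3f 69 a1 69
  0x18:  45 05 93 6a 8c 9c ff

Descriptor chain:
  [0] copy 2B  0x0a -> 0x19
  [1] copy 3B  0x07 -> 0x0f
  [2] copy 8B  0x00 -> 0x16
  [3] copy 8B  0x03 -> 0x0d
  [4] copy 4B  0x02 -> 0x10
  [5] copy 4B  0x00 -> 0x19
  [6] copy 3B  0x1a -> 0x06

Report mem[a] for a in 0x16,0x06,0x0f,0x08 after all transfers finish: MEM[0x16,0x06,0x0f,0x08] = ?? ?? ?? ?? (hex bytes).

MEM[0x16,0x06,0x0f,0x08] = 36 df cc 6c

#0 dst[0x19+2] := {0xa5,0x55}
#1 dst[0x0f+3] := {0x58,0xdd,0xf2}
#2 dst[0x16+8] := {0x36,0xdf,0xb0,0x6c,0xa6,0xcc,0x74,0x58}
#3 dst[0x0d+8] := {0x6c,0xa6,0xcc,0x74,0x58,0xdd,0xf2,0xa5}
#4 dst[0x10+4] := {0xb0,0x6c,0xa6,0xcc}
#5 dst[0x19+4] := {0x36,0xdf,0xb0,0x6c}
#6 dst[0x06+3] := {0xdf,0xb0,0x6c}
query mem[0x16]=0x36, mem[0x06]=0xdf, mem[0x0f]=0xcc, mem[0x08]=0x6c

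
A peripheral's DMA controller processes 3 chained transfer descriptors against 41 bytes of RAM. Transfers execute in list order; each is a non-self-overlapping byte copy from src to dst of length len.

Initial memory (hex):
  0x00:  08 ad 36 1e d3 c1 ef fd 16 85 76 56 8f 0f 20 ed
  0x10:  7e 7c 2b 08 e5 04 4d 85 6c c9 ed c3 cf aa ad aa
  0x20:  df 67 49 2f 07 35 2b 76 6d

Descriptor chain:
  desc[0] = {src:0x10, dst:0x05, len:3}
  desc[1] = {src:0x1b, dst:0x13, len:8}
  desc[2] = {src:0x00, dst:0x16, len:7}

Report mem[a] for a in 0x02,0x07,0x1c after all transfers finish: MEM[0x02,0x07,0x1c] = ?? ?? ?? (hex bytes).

  after D0: wrote 3B at 0x05 = 7e7c2b
  after D1: wrote 8B at 0x13 = c3cfaaadaadf6749
  after D2: wrote 7B at 0x16 = 08ad361ed37e7c
query mem[0x02]=0x36, mem[0x07]=0x2b, mem[0x1c]=0x7c

MEM[0x02,0x07,0x1c] = 36 2b 7c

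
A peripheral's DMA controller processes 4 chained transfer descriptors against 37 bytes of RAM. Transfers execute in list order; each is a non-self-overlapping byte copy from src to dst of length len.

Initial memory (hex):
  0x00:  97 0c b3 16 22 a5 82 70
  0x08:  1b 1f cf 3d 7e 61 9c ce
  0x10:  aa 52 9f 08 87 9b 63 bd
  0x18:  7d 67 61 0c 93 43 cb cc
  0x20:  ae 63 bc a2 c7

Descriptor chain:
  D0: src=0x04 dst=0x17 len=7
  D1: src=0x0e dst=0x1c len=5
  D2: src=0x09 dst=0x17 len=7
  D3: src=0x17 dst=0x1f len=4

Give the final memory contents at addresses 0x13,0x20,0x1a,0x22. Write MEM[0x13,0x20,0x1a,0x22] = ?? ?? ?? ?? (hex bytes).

MEM[0x13,0x20,0x1a,0x22] = 08 cf 7e 7e

[0] 0x04->0x17 len=7 : 22 a5 82 70 1b 1f cf
[1] 0x0e->0x1c len=5 : 9c ce aa 52 9f
[2] 0x09->0x17 len=7 : 1f cf 3d 7e 61 9c ce
[3] 0x17->0x1f len=4 : 1f cf 3d 7e
query mem[0x13]=0x08, mem[0x20]=0xcf, mem[0x1a]=0x7e, mem[0x22]=0x7e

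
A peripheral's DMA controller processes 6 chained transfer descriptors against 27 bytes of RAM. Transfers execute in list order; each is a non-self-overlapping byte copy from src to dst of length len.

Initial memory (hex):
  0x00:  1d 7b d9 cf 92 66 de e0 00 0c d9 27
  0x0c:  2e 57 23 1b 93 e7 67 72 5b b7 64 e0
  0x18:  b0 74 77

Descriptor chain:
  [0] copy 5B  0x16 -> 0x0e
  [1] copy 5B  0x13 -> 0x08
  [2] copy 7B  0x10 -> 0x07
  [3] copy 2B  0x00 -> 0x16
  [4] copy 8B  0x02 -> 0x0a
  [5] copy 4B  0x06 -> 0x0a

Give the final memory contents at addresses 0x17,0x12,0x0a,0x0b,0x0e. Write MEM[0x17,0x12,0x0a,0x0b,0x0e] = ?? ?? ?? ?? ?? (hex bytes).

  after D0: wrote 5B at 0x0e = 64e0b07477
  after D1: wrote 5B at 0x08 = 725bb764e0
  after D2: wrote 7B at 0x07 = b07477725bb764
  after D3: wrote 2B at 0x16 = 1d7b
  after D4: wrote 8B at 0x0a = d9cf9266deb07477
  after D5: wrote 4B at 0x0a = deb07477
query mem[0x17]=0x7b, mem[0x12]=0x77, mem[0x0a]=0xde, mem[0x0b]=0xb0, mem[0x0e]=0xde

MEM[0x17,0x12,0x0a,0x0b,0x0e] = 7b 77 de b0 de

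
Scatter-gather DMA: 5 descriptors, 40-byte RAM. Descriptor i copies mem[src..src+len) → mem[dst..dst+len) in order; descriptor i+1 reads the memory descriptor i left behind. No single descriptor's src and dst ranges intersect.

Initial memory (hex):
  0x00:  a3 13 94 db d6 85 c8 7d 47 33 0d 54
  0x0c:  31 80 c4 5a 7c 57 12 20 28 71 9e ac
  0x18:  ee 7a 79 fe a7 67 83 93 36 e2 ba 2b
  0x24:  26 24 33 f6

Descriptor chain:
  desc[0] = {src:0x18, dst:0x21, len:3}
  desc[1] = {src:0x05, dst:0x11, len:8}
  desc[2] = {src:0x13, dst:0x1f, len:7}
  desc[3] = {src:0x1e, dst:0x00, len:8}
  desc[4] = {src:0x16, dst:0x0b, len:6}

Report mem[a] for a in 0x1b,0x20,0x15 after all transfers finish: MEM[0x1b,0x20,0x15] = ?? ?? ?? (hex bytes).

MEM[0x1b,0x20,0x15] = fe 47 33

[0] 0x18->0x21 len=3 : ee 7a 79
[1] 0x05->0x11 len=8 : 85 c8 7d 47 33 0d 54 31
[2] 0x13->0x1f len=7 : 7d 47 33 0d 54 31 7a
[3] 0x1e->0x00 len=8 : 83 7d 47 33 0d 54 31 7a
[4] 0x16->0x0b len=6 : 0d 54 31 7a 79 fe
query mem[0x1b]=0xfe, mem[0x20]=0x47, mem[0x15]=0x33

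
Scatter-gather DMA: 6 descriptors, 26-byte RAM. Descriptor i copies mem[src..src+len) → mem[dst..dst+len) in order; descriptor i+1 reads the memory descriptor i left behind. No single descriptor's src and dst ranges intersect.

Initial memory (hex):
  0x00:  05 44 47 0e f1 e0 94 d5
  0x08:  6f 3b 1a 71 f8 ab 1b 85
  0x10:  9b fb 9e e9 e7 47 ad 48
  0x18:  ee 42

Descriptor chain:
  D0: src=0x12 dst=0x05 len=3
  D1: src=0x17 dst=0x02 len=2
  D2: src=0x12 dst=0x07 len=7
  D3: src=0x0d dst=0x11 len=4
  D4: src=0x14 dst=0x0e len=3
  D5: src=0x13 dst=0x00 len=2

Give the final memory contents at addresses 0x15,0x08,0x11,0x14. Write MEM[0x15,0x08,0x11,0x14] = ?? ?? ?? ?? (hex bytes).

MEM[0x15,0x08,0x11,0x14] = 47 e9 ee 9b

#0 dst[0x05+3] := {0x9e,0xe9,0xe7}
#1 dst[0x02+2] := {0x48,0xee}
#2 dst[0x07+7] := {0x9e,0xe9,0xe7,0x47,0xad,0x48,0xee}
#3 dst[0x11+4] := {0xee,0x1b,0x85,0x9b}
#4 dst[0x0e+3] := {0x9b,0x47,0xad}
#5 dst[0x00+2] := {0x85,0x9b}
query mem[0x15]=0x47, mem[0x08]=0xe9, mem[0x11]=0xee, mem[0x14]=0x9b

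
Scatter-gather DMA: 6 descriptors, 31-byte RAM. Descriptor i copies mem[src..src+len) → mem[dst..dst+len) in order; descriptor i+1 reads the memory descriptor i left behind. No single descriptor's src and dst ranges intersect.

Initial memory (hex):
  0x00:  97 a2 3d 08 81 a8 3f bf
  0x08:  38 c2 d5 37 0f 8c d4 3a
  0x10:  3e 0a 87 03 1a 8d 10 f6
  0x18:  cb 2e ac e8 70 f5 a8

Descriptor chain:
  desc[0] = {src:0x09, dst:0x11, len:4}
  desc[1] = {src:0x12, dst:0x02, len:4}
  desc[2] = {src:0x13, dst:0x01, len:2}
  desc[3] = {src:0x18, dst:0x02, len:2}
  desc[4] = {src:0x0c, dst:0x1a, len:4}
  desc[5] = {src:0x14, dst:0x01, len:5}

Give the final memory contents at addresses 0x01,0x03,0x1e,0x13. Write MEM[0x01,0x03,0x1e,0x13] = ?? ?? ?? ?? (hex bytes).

[0] 0x09->0x11 len=4 : c2 d5 37 0f
[1] 0x12->0x02 len=4 : d5 37 0f 8d
[2] 0x13->0x01 len=2 : 37 0f
[3] 0x18->0x02 len=2 : cb 2e
[4] 0x0c->0x1a len=4 : 0f 8c d4 3a
[5] 0x14->0x01 len=5 : 0f 8d 10 f6 cb
query mem[0x01]=0x0f, mem[0x03]=0x10, mem[0x1e]=0xa8, mem[0x13]=0x37

MEM[0x01,0x03,0x1e,0x13] = 0f 10 a8 37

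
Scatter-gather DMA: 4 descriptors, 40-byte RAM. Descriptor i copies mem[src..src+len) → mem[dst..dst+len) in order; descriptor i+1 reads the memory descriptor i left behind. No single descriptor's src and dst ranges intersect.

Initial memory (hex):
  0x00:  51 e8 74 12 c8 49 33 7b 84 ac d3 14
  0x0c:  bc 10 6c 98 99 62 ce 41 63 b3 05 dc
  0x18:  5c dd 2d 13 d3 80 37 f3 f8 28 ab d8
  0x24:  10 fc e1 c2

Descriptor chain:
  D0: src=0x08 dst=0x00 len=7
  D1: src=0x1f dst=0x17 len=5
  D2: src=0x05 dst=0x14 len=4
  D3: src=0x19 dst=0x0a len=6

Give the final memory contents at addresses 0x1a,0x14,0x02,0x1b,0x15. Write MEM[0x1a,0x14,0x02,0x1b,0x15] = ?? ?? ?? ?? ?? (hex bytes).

MEM[0x1a,0x14,0x02,0x1b,0x15] = ab 10 d3 d8 6c

[0] 0x08->0x00 len=7 : 84 ac d3 14 bc 10 6c
[1] 0x1f->0x17 len=5 : f3 f8 28 ab d8
[2] 0x05->0x14 len=4 : 10 6c 7b 84
[3] 0x19->0x0a len=6 : 28 ab d8 d3 80 37
query mem[0x1a]=0xab, mem[0x14]=0x10, mem[0x02]=0xd3, mem[0x1b]=0xd8, mem[0x15]=0x6c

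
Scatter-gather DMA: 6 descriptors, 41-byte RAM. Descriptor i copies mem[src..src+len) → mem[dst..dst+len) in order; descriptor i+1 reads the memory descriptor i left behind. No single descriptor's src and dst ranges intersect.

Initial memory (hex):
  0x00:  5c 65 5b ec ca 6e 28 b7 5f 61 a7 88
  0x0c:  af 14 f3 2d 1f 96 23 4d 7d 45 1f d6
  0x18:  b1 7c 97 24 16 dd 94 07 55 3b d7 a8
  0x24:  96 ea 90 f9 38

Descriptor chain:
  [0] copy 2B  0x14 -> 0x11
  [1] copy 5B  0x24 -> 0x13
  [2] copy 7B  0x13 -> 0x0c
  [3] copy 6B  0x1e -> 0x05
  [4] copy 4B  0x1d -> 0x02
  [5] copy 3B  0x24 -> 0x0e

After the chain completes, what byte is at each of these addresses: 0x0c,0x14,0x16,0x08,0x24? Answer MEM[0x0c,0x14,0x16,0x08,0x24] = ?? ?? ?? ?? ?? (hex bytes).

MEM[0x0c,0x14,0x16,0x08,0x24] = 96 ea f9 3b 96

[0] 0x14->0x11 len=2 : 7d 45
[1] 0x24->0x13 len=5 : 96 ea 90 f9 38
[2] 0x13->0x0c len=7 : 96 ea 90 f9 38 b1 7c
[3] 0x1e->0x05 len=6 : 94 07 55 3b d7 a8
[4] 0x1d->0x02 len=4 : dd 94 07 55
[5] 0x24->0x0e len=3 : 96 ea 90
query mem[0x0c]=0x96, mem[0x14]=0xea, mem[0x16]=0xf9, mem[0x08]=0x3b, mem[0x24]=0x96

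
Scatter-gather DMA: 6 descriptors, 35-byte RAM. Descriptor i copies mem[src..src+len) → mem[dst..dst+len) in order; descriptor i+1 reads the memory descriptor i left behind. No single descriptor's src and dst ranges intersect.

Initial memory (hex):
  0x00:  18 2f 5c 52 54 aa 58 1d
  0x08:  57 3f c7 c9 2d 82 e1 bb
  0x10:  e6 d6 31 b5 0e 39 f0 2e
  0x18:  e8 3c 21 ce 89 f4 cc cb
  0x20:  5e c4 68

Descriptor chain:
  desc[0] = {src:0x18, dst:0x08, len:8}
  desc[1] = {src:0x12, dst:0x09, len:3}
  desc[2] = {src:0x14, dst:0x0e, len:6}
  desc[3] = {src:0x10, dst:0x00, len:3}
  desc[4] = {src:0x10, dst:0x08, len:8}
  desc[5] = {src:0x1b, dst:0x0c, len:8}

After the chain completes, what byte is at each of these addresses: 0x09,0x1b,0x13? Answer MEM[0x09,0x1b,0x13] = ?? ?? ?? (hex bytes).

MEM[0x09,0x1b,0x13] = 2e ce 68

D0: mem[0x08..0x0f] <- [e8 3c 21 ce 89 f4 cc cb]
D1: mem[0x09..0x0b] <- [31 b5 0e]
D2: mem[0x0e..0x13] <- [0e 39 f0 2e e8 3c]
D3: mem[0x00..0x02] <- [f0 2e e8]
D4: mem[0x08..0x0f] <- [f0 2e e8 3c 0e 39 f0 2e]
D5: mem[0x0c..0x13] <- [ce 89 f4 cc cb 5e c4 68]
query mem[0x09]=0x2e, mem[0x1b]=0xce, mem[0x13]=0x68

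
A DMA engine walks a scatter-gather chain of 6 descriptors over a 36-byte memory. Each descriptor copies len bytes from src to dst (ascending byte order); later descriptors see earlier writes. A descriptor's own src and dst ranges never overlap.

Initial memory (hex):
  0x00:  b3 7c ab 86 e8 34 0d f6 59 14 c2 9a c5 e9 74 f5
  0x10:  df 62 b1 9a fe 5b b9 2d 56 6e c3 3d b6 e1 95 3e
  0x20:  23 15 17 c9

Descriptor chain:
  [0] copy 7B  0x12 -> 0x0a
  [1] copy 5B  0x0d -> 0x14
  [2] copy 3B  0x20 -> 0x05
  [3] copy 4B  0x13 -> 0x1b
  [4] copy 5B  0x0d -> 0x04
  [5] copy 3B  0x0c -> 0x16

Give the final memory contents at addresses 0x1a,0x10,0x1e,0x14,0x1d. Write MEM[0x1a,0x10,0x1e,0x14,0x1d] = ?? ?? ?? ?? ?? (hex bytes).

MEM[0x1a,0x10,0x1e,0x14,0x1d] = c3 56 2d 5b b9

[0] 0x12->0x0a len=7 : b1 9a fe 5b b9 2d 56
[1] 0x0d->0x14 len=5 : 5b b9 2d 56 62
[2] 0x20->0x05 len=3 : 23 15 17
[3] 0x13->0x1b len=4 : 9a 5b b9 2d
[4] 0x0d->0x04 len=5 : 5b b9 2d 56 62
[5] 0x0c->0x16 len=3 : fe 5b b9
query mem[0x1a]=0xc3, mem[0x10]=0x56, mem[0x1e]=0x2d, mem[0x14]=0x5b, mem[0x1d]=0xb9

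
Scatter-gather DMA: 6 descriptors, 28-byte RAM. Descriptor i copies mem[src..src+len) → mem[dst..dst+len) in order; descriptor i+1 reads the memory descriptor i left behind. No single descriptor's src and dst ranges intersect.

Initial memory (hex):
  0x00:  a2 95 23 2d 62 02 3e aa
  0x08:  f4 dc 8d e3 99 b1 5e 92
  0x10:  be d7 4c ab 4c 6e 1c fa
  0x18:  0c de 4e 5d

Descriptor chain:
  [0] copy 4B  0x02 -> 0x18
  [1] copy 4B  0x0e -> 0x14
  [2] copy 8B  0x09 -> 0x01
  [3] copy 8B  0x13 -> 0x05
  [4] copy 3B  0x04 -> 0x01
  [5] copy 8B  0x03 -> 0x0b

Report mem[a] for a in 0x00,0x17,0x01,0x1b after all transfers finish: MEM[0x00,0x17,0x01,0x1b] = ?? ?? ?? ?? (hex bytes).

  after D0: wrote 4B at 0x18 = 232d6202
  after D1: wrote 4B at 0x14 = 5e92bed7
  after D2: wrote 8B at 0x01 = dc8de399b15e92be
  after D3: wrote 8B at 0x05 = ab5e92bed7232d62
  after D4: wrote 3B at 0x01 = 99ab5e
  after D5: wrote 8B at 0x0b = 5e99ab5e92bed723
query mem[0x00]=0xa2, mem[0x17]=0xd7, mem[0x01]=0x99, mem[0x1b]=0x02

MEM[0x00,0x17,0x01,0x1b] = a2 d7 99 02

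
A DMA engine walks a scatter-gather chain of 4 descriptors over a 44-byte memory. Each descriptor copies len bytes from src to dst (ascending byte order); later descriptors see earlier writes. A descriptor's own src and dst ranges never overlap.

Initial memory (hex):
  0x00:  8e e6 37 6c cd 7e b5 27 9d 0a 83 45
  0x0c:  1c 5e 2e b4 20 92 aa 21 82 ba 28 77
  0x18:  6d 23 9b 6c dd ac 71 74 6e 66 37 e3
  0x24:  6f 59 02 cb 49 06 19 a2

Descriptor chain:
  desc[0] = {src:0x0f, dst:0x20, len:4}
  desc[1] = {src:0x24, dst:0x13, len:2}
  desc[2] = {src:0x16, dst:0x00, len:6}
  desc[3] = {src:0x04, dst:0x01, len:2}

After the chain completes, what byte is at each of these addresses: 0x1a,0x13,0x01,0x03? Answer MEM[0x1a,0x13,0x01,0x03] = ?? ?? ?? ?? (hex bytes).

D0: mem[0x20..0x23] <- [b4 20 92 aa]
D1: mem[0x13..0x14] <- [6f 59]
D2: mem[0x00..0x05] <- [28 77 6d 23 9b 6c]
D3: mem[0x01..0x02] <- [9b 6c]
query mem[0x1a]=0x9b, mem[0x13]=0x6f, mem[0x01]=0x9b, mem[0x03]=0x23

MEM[0x1a,0x13,0x01,0x03] = 9b 6f 9b 23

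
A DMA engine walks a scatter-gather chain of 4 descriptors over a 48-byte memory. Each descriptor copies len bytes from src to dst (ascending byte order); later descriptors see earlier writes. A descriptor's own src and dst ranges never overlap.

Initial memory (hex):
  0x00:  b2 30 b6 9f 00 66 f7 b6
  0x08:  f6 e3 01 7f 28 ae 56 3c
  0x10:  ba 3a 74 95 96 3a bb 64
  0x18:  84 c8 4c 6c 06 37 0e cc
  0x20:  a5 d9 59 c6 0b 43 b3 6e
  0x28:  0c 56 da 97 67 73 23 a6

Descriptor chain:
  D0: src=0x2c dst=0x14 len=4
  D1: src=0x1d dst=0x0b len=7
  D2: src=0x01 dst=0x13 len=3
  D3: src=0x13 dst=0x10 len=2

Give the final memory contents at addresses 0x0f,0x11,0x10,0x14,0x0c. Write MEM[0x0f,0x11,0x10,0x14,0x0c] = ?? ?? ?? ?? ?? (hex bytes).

MEM[0x0f,0x11,0x10,0x14,0x0c] = d9 b6 30 b6 0e

#0 dst[0x14+4] := {0x67,0x73,0x23,0xa6}
#1 dst[0x0b+7] := {0x37,0x0e,0xcc,0xa5,0xd9,0x59,0xc6}
#2 dst[0x13+3] := {0x30,0xb6,0x9f}
#3 dst[0x10+2] := {0x30,0xb6}
query mem[0x0f]=0xd9, mem[0x11]=0xb6, mem[0x10]=0x30, mem[0x14]=0xb6, mem[0x0c]=0x0e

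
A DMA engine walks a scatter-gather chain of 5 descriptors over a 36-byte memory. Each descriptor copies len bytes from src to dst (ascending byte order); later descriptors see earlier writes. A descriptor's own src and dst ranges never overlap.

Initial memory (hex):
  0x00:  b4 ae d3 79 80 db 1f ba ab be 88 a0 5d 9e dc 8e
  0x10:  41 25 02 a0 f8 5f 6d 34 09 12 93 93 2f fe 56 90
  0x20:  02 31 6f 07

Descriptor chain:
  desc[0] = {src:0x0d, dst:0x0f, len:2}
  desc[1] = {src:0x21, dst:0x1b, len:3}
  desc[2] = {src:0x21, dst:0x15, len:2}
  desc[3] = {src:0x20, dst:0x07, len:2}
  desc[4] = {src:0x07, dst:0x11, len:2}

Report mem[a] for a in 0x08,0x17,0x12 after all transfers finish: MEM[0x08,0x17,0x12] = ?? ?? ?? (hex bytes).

MEM[0x08,0x17,0x12] = 31 34 31

[0] 0x0d->0x0f len=2 : 9e dc
[1] 0x21->0x1b len=3 : 31 6f 07
[2] 0x21->0x15 len=2 : 31 6f
[3] 0x20->0x07 len=2 : 02 31
[4] 0x07->0x11 len=2 : 02 31
query mem[0x08]=0x31, mem[0x17]=0x34, mem[0x12]=0x31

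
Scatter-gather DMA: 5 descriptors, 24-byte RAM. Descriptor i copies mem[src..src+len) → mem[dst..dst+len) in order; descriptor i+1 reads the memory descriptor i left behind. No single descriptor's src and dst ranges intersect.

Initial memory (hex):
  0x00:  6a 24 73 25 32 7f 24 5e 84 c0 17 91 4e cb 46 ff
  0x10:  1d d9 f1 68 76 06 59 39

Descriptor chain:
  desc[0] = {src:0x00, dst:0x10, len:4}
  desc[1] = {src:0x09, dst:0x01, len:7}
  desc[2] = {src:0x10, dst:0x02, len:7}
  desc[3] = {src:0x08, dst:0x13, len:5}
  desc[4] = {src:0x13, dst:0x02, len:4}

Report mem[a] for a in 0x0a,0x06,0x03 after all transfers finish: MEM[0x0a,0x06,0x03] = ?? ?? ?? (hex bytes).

  after D0: wrote 4B at 0x10 = 6a247325
  after D1: wrote 7B at 0x01 = c017914ecb46ff
  after D2: wrote 7B at 0x02 = 6a247325760659
  after D3: wrote 5B at 0x13 = 59c017914e
  after D4: wrote 4B at 0x02 = 59c01791
query mem[0x0a]=0x17, mem[0x06]=0x76, mem[0x03]=0xc0

MEM[0x0a,0x06,0x03] = 17 76 c0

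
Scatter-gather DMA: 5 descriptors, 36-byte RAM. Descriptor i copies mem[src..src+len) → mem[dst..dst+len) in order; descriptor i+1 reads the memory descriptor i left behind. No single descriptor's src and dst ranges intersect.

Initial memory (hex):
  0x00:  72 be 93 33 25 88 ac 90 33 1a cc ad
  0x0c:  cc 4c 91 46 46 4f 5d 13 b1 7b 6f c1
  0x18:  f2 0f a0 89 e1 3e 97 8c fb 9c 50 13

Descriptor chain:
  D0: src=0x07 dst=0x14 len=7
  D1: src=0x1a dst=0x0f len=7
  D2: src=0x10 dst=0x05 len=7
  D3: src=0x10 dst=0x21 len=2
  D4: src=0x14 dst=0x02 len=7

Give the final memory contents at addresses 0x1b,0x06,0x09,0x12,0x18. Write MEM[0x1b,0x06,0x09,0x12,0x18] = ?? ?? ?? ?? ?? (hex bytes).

[0] 0x07->0x14 len=7 : 90 33 1a cc ad cc 4c
[1] 0x1a->0x0f len=7 : 4c 89 e1 3e 97 8c fb
[2] 0x10->0x05 len=7 : 89 e1 3e 97 8c fb 1a
[3] 0x10->0x21 len=2 : 89 e1
[4] 0x14->0x02 len=7 : 8c fb 1a cc ad cc 4c
query mem[0x1b]=0x89, mem[0x06]=0xad, mem[0x09]=0x8c, mem[0x12]=0x3e, mem[0x18]=0xad

MEM[0x1b,0x06,0x09,0x12,0x18] = 89 ad 8c 3e ad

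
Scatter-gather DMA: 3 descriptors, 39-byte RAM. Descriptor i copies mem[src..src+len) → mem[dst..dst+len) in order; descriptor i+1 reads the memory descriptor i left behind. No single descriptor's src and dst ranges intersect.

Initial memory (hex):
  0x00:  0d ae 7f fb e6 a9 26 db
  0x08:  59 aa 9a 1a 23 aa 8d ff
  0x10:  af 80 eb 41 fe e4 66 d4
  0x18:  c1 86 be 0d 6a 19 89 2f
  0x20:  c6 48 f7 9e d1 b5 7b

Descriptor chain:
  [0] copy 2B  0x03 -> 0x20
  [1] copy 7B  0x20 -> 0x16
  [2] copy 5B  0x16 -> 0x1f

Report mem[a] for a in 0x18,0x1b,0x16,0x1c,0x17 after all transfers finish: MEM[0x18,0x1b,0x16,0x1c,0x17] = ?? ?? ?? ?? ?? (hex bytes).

MEM[0x18,0x1b,0x16,0x1c,0x17] = f7 b5 fb 7b e6

  after D0: wrote 2B at 0x20 = fbe6
  after D1: wrote 7B at 0x16 = fbe6f79ed1b57b
  after D2: wrote 5B at 0x1f = fbe6f79ed1
query mem[0x18]=0xf7, mem[0x1b]=0xb5, mem[0x16]=0xfb, mem[0x1c]=0x7b, mem[0x17]=0xe6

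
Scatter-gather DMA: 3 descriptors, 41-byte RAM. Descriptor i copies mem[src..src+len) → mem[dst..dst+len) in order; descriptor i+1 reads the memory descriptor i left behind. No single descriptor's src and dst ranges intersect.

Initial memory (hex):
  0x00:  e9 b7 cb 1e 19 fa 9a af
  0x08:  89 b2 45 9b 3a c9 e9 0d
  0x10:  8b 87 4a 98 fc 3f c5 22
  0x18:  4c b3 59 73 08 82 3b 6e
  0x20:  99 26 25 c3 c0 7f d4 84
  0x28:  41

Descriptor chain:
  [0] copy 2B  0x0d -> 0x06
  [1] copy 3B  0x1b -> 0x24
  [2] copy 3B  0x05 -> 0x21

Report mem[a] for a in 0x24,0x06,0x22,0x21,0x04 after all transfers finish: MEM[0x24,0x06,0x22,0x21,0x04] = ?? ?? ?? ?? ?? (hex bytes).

D0: mem[0x06..0x07] <- [c9 e9]
D1: mem[0x24..0x26] <- [73 08 82]
D2: mem[0x21..0x23] <- [fa c9 e9]
query mem[0x24]=0x73, mem[0x06]=0xc9, mem[0x22]=0xc9, mem[0x21]=0xfa, mem[0x04]=0x19

MEM[0x24,0x06,0x22,0x21,0x04] = 73 c9 c9 fa 19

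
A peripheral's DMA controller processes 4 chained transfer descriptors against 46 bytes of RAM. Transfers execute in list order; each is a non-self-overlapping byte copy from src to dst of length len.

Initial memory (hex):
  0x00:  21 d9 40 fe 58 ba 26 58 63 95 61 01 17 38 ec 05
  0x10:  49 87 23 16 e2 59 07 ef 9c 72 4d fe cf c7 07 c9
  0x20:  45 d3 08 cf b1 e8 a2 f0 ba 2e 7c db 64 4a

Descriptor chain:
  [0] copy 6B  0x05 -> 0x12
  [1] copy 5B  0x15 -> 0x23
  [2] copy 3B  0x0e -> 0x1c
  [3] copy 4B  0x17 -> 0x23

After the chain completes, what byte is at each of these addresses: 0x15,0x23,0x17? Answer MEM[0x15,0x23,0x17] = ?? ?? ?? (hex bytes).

D0: mem[0x12..0x17] <- [ba 26 58 63 95 61]
D1: mem[0x23..0x27] <- [63 95 61 9c 72]
D2: mem[0x1c..0x1e] <- [ec 05 49]
D3: mem[0x23..0x26] <- [61 9c 72 4d]
query mem[0x15]=0x63, mem[0x23]=0x61, mem[0x17]=0x61

MEM[0x15,0x23,0x17] = 63 61 61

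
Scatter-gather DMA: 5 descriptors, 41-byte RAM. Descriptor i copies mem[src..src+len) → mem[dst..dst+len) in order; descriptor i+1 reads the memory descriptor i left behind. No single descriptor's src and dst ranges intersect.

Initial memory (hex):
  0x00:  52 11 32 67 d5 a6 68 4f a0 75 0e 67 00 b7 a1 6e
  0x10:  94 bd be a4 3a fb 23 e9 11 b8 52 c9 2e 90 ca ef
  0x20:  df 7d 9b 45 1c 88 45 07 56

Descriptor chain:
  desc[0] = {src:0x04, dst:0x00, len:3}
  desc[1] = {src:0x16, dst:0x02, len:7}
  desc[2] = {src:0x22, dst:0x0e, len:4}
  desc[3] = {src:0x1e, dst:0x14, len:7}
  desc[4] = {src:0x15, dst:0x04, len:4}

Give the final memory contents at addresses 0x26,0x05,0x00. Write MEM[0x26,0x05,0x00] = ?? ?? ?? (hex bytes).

MEM[0x26,0x05,0x00] = 45 df d5

#0 dst[0x00+3] := {0xd5,0xa6,0x68}
#1 dst[0x02+7] := {0x23,0xe9,0x11,0xb8,0x52,0xc9,0x2e}
#2 dst[0x0e+4] := {0x9b,0x45,0x1c,0x88}
#3 dst[0x14+7] := {0xca,0xef,0xdf,0x7d,0x9b,0x45,0x1c}
#4 dst[0x04+4] := {0xef,0xdf,0x7d,0x9b}
query mem[0x26]=0x45, mem[0x05]=0xdf, mem[0x00]=0xd5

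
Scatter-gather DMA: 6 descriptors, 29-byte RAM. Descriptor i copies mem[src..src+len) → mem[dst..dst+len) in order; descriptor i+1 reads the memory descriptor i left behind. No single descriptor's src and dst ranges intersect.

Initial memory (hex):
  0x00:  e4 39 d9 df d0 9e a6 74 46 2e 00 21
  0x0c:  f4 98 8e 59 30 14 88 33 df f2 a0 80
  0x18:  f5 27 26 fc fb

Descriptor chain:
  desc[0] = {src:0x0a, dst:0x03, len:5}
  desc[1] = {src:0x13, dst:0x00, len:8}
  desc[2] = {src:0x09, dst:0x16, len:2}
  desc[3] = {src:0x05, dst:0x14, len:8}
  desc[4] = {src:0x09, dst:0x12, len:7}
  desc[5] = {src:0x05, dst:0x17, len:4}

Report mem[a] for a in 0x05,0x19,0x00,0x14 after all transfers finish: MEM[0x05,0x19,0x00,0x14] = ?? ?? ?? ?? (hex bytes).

MEM[0x05,0x19,0x00,0x14] = f5 26 33 21

#0 dst[0x03+5] := {0x00,0x21,0xf4,0x98,0x8e}
#1 dst[0x00+8] := {0x33,0xdf,0xf2,0xa0,0x80,0xf5,0x27,0x26}
#2 dst[0x16+2] := {0x2e,0x00}
#3 dst[0x14+8] := {0xf5,0x27,0x26,0x46,0x2e,0x00,0x21,0xf4}
#4 dst[0x12+7] := {0x2e,0x00,0x21,0xf4,0x98,0x8e,0x59}
#5 dst[0x17+4] := {0xf5,0x27,0x26,0x46}
query mem[0x05]=0xf5, mem[0x19]=0x26, mem[0x00]=0x33, mem[0x14]=0x21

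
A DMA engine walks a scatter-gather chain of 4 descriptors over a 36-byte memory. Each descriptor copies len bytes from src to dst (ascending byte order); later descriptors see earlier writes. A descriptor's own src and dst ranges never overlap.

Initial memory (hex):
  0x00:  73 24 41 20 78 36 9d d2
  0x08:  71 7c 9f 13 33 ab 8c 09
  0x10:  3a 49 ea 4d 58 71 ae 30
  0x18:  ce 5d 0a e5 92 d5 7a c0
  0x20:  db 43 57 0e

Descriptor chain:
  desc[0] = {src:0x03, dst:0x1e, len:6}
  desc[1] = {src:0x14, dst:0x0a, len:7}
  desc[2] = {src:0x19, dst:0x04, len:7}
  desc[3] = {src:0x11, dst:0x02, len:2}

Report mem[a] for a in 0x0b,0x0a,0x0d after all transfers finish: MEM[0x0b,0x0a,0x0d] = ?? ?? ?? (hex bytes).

  after D0: wrote 6B at 0x1e = 2078369dd271
  after D1: wrote 7B at 0x0a = 5871ae30ce5d0a
  after D2: wrote 7B at 0x04 = 5d0ae592d52078
  after D3: wrote 2B at 0x02 = 49ea
query mem[0x0b]=0x71, mem[0x0a]=0x78, mem[0x0d]=0x30

MEM[0x0b,0x0a,0x0d] = 71 78 30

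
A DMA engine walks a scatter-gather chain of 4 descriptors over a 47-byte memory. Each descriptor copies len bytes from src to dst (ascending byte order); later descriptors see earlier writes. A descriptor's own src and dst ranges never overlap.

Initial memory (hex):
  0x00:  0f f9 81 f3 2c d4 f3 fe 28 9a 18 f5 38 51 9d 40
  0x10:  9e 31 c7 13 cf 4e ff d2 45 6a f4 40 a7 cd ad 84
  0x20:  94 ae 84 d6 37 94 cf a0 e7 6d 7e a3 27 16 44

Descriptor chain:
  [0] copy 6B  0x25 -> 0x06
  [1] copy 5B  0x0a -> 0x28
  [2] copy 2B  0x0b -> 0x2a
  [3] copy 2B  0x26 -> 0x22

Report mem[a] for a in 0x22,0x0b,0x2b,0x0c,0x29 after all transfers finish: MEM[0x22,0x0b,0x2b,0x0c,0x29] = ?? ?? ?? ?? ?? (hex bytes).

#0 dst[0x06+6] := {0x94,0xcf,0xa0,0xe7,0x6d,0x7e}
#1 dst[0x28+5] := {0x6d,0x7e,0x38,0x51,0x9d}
#2 dst[0x2a+2] := {0x7e,0x38}
#3 dst[0x22+2] := {0xcf,0xa0}
query mem[0x22]=0xcf, mem[0x0b]=0x7e, mem[0x2b]=0x38, mem[0x0c]=0x38, mem[0x29]=0x7e

MEM[0x22,0x0b,0x2b,0x0c,0x29] = cf 7e 38 38 7e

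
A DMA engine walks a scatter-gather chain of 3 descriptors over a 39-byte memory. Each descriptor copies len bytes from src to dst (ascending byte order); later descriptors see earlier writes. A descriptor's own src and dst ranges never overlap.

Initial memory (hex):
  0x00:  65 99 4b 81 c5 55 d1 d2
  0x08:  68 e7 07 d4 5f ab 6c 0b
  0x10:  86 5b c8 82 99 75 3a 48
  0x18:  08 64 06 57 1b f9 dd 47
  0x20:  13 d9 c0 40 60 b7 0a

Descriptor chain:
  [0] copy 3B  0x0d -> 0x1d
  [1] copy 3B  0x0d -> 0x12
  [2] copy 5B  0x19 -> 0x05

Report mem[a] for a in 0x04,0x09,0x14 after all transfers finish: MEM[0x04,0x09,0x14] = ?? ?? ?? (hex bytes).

MEM[0x04,0x09,0x14] = c5 ab 0b

#0 dst[0x1d+3] := {0xab,0x6c,0x0b}
#1 dst[0x12+3] := {0xab,0x6c,0x0b}
#2 dst[0x05+5] := {0x64,0x06,0x57,0x1b,0xab}
query mem[0x04]=0xc5, mem[0x09]=0xab, mem[0x14]=0x0b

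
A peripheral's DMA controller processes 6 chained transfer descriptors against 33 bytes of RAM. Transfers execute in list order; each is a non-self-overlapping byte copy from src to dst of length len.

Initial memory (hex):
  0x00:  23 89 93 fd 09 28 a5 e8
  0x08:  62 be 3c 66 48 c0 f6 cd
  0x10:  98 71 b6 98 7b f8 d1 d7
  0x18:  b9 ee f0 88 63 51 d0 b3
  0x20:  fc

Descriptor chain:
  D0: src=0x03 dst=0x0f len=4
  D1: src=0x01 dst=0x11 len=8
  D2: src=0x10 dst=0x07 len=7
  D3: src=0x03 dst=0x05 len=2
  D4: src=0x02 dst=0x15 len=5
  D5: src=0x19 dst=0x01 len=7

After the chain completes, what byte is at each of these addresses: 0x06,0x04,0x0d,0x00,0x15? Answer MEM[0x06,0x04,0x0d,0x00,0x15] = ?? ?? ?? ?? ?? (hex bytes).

#0 dst[0x0f+4] := {0xfd,0x09,0x28,0xa5}
#1 dst[0x11+8] := {0x89,0x93,0xfd,0x09,0x28,0xa5,0xe8,0x62}
#2 dst[0x07+7] := {0x09,0x89,0x93,0xfd,0x09,0x28,0xa5}
#3 dst[0x05+2] := {0xfd,0x09}
#4 dst[0x15+5] := {0x93,0xfd,0x09,0xfd,0x09}
#5 dst[0x01+7] := {0x09,0xf0,0x88,0x63,0x51,0xd0,0xb3}
query mem[0x06]=0xd0, mem[0x04]=0x63, mem[0x0d]=0xa5, mem[0x00]=0x23, mem[0x15]=0x93

MEM[0x06,0x04,0x0d,0x00,0x15] = d0 63 a5 23 93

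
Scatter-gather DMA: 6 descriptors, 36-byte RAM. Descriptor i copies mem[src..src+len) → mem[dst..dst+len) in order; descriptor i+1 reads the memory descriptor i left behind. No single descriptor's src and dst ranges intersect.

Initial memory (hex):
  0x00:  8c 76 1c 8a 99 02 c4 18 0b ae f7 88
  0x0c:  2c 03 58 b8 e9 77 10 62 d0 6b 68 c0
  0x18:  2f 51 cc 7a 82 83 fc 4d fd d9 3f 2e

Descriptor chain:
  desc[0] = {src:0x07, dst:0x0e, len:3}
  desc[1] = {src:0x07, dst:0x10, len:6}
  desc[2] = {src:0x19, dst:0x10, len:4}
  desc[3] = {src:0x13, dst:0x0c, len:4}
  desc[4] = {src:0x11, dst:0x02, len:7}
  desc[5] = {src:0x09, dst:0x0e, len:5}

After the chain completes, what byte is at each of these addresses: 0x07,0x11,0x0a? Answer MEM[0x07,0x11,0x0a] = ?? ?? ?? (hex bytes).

MEM[0x07,0x11,0x0a] = 68 82 f7

[0] 0x07->0x0e len=3 : 18 0b ae
[1] 0x07->0x10 len=6 : 18 0b ae f7 88 2c
[2] 0x19->0x10 len=4 : 51 cc 7a 82
[3] 0x13->0x0c len=4 : 82 88 2c 68
[4] 0x11->0x02 len=7 : cc 7a 82 88 2c 68 c0
[5] 0x09->0x0e len=5 : ae f7 88 82 88
query mem[0x07]=0x68, mem[0x11]=0x82, mem[0x0a]=0xf7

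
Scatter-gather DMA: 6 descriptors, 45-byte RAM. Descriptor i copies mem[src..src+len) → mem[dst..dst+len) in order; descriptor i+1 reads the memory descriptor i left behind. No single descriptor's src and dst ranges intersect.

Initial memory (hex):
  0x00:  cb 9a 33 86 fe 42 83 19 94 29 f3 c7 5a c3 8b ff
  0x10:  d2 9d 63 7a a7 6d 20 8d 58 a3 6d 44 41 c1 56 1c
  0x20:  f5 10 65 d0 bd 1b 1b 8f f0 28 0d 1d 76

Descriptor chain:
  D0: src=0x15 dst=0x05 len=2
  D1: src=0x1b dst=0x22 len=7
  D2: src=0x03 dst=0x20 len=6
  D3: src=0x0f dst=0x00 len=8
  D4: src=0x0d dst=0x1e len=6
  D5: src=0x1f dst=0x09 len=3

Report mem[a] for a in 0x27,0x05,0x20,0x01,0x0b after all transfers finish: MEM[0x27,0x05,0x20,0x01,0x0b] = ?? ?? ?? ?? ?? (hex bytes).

D0: mem[0x05..0x06] <- [6d 20]
D1: mem[0x22..0x28] <- [44 41 c1 56 1c f5 10]
D2: mem[0x20..0x25] <- [86 fe 6d 20 19 94]
D3: mem[0x00..0x07] <- [ff d2 9d 63 7a a7 6d 20]
D4: mem[0x1e..0x23] <- [c3 8b ff d2 9d 63]
D5: mem[0x09..0x0b] <- [8b ff d2]
query mem[0x27]=0xf5, mem[0x05]=0xa7, mem[0x20]=0xff, mem[0x01]=0xd2, mem[0x0b]=0xd2

MEM[0x27,0x05,0x20,0x01,0x0b] = f5 a7 ff d2 d2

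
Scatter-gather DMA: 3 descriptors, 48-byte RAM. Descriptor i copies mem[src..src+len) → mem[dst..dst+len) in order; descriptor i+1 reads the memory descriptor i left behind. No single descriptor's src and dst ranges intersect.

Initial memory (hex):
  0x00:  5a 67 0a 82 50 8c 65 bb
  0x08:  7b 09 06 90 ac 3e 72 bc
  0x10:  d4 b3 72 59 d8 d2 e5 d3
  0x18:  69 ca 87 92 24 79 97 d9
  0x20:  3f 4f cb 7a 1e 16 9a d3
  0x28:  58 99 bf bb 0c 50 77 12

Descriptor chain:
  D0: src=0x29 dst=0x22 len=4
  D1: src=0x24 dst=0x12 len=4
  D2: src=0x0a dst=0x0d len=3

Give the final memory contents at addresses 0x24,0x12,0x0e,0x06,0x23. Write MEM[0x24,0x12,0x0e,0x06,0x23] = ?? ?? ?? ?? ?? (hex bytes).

#0 dst[0x22+4] := {0x99,0xbf,0xbb,0x0c}
#1 dst[0x12+4] := {0xbb,0x0c,0x9a,0xd3}
#2 dst[0x0d+3] := {0x06,0x90,0xac}
query mem[0x24]=0xbb, mem[0x12]=0xbb, mem[0x0e]=0x90, mem[0x06]=0x65, mem[0x23]=0xbf

MEM[0x24,0x12,0x0e,0x06,0x23] = bb bb 90 65 bf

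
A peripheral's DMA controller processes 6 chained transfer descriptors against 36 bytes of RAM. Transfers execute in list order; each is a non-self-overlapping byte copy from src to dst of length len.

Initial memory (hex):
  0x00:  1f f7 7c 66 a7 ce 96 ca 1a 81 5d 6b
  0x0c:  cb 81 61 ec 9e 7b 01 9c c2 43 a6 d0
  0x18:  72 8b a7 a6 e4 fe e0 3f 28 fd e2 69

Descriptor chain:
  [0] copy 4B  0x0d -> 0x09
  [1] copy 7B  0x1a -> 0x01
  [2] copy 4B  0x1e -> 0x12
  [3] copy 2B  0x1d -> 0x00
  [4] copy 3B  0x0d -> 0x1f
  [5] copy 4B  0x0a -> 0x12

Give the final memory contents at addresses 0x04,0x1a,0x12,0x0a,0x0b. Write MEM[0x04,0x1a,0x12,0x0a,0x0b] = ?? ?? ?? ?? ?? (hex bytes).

MEM[0x04,0x1a,0x12,0x0a,0x0b] = fe a7 61 61 ec

D0: mem[0x09..0x0c] <- [81 61 ec 9e]
D1: mem[0x01..0x07] <- [a7 a6 e4 fe e0 3f 28]
D2: mem[0x12..0x15] <- [e0 3f 28 fd]
D3: mem[0x00..0x01] <- [fe e0]
D4: mem[0x1f..0x21] <- [81 61 ec]
D5: mem[0x12..0x15] <- [61 ec 9e 81]
query mem[0x04]=0xfe, mem[0x1a]=0xa7, mem[0x12]=0x61, mem[0x0a]=0x61, mem[0x0b]=0xec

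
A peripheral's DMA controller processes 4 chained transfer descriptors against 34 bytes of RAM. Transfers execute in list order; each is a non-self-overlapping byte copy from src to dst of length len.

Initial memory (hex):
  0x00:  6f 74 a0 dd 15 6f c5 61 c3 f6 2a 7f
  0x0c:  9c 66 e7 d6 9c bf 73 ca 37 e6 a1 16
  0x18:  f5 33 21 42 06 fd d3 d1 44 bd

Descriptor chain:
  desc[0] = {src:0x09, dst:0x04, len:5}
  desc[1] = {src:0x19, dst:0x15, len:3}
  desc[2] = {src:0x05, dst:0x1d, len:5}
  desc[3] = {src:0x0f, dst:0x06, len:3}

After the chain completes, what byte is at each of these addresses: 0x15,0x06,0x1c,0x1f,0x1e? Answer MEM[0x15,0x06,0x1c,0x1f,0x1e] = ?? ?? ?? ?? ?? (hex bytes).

MEM[0x15,0x06,0x1c,0x1f,0x1e] = 33 d6 06 9c 7f

[0] 0x09->0x04 len=5 : f6 2a 7f 9c 66
[1] 0x19->0x15 len=3 : 33 21 42
[2] 0x05->0x1d len=5 : 2a 7f 9c 66 f6
[3] 0x0f->0x06 len=3 : d6 9c bf
query mem[0x15]=0x33, mem[0x06]=0xd6, mem[0x1c]=0x06, mem[0x1f]=0x9c, mem[0x1e]=0x7f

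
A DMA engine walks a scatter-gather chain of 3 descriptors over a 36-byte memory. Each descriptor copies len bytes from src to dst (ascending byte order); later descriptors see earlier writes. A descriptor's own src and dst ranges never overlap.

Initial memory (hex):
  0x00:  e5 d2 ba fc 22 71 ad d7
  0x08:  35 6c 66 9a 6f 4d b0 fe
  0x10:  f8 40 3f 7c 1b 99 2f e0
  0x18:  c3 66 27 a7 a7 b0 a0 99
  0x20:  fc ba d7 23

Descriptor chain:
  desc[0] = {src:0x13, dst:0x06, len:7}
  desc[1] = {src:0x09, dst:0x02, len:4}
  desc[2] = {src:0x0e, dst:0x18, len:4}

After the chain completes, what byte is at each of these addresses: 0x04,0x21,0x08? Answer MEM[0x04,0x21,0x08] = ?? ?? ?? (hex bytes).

#0 dst[0x06+7] := {0x7c,0x1b,0x99,0x2f,0xe0,0xc3,0x66}
#1 dst[0x02+4] := {0x2f,0xe0,0xc3,0x66}
#2 dst[0x18+4] := {0xb0,0xfe,0xf8,0x40}
query mem[0x04]=0xc3, mem[0x21]=0xba, mem[0x08]=0x99

MEM[0x04,0x21,0x08] = c3 ba 99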